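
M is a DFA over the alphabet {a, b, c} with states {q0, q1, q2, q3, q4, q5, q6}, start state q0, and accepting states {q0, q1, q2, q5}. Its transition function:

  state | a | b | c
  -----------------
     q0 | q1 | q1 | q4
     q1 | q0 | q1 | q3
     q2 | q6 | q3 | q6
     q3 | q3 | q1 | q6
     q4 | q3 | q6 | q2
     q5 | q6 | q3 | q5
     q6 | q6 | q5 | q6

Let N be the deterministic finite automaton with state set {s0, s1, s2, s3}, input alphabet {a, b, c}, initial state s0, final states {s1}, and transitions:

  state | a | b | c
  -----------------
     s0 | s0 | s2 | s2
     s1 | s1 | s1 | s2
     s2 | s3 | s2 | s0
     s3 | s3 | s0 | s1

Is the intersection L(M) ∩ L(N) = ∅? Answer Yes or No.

The string cacb is accepted by both M and N.
Hence L(M) ∩ L(N) ≠ ∅.

No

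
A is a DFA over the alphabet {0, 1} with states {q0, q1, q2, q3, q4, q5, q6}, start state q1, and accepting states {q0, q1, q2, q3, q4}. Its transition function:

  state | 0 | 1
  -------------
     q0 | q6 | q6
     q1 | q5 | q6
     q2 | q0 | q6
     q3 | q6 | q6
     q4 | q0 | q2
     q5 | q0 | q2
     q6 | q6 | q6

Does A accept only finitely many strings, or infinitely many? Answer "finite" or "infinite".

finite

The useful states (reachable from q1 and able to reach an accepting state) are {q0, q1, q2, q5}.
Restricted to these states the transition graph has no cycle, so every accepting path has bounded length and L is finite.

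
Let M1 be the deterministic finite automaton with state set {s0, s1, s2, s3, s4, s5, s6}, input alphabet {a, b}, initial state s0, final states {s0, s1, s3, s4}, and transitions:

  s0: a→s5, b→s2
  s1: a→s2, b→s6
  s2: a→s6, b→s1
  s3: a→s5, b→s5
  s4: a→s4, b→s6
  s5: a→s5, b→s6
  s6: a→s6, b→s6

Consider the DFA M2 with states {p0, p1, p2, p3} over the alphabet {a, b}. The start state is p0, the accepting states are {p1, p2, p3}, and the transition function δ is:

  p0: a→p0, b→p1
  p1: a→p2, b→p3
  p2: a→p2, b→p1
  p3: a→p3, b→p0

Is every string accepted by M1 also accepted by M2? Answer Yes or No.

The empty string ε is in L(M1) but not in L(M2).
So L(M1) ⊄ L(M2).

No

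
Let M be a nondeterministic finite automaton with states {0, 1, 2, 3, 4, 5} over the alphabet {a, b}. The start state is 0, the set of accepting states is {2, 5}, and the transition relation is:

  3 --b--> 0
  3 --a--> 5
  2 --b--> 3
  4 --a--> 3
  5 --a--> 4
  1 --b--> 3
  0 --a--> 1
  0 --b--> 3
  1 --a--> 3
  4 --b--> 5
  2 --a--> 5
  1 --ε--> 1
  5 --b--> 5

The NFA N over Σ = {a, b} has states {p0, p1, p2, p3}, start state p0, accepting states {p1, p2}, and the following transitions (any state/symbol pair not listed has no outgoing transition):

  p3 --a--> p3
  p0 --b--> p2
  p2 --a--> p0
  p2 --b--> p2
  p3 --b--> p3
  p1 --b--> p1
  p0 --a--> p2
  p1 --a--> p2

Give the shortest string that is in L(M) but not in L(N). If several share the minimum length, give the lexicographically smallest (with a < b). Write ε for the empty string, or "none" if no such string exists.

ba

The string ba is accepted by M but not by N.
No shorter string lies in the difference, and ba is the lexicographically first length-2 string in L(M) \ L(N).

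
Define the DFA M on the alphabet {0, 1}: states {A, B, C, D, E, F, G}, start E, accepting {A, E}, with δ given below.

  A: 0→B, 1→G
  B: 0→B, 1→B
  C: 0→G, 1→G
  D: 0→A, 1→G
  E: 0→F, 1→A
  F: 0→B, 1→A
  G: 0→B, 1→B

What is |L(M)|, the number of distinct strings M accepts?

The useful subgraph on states {A, E, F} is acyclic, so L(M) is finite; the longest accepting path visits 3 useful states, giving maximum string length 2.
Counting accepting paths from E by length: 1 of length 0, 1 of length 1, 1 of length 2. Total 3.

3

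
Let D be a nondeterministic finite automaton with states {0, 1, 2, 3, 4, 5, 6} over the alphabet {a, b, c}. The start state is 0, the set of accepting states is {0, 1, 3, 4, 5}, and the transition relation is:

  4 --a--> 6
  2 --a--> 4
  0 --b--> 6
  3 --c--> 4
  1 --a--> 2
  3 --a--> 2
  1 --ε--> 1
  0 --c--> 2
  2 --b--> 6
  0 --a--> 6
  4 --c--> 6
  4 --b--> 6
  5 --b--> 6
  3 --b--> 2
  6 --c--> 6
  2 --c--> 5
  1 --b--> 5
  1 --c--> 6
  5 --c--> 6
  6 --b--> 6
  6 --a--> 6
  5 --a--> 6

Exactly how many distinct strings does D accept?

The useful subgraph on states {0, 2, 4, 5} is acyclic, so L(D) is finite; the longest accepting path visits 3 useful states, giving maximum string length 2.
Counting accepting paths from 0 by length: 1 of length 0, 2 of length 2. Total 3.

3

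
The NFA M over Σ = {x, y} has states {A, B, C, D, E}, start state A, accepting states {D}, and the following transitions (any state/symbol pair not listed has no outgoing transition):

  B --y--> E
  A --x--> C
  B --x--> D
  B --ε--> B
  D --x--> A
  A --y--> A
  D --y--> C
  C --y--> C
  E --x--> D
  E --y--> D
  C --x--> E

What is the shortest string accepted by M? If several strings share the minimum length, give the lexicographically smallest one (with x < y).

xxx

A breadth-first search from A reaches an accepting state first via the path A → C → E → D on input xxx.
No string of length < 3 is accepted (BFS exhausts all shorter strings without reaching an accepting state), and xxx is the lexicographically least accepting string of length 3.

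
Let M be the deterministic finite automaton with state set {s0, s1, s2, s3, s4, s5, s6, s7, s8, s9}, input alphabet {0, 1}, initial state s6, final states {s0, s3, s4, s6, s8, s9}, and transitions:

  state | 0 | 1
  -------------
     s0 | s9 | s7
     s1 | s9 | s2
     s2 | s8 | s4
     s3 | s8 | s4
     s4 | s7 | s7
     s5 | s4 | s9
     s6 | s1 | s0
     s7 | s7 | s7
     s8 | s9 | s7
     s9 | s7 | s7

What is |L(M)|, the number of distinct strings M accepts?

The useful subgraph on states {s0, s1, s2, s4, s6, s8, s9} is acyclic, so L(M) is finite; the longest accepting path visits 5 useful states, giving maximum string length 4.
Counting accepting paths from s6 by length: 1 of length 0, 1 of length 1, 2 of length 2, 2 of length 3, 1 of length 4. Total 7.

7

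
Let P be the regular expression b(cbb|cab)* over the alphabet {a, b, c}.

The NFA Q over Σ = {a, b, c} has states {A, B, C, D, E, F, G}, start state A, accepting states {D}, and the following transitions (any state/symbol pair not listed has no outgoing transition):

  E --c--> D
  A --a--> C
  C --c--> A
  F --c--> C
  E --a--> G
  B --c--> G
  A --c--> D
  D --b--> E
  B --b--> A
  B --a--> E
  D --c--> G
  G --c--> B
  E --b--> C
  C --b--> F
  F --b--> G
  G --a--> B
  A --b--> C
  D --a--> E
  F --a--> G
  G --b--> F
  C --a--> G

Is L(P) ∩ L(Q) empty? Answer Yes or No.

Converting the expression P to a DFA (subset construction, then merging equivalent states) gives the minimal DFA with states {p0, p1, p2, p3}, start state p0, accepting states {p2} and transitions p0: a→p1, b→p2, c→p1; p1: a→p1, b→p1, c→p1; p2: a→p1, b→p1, c→p3; p3: a→p0, b→p0, c→p1.
Exploring the product automaton P × Q from the start pair (p0, A), following both machines on each input symbol, reaches 18 state pairs: (p0, A), (p1, C), (p2, C), (p1, D), (p1, G), (p1, F), (p1, A), (p3, A), (p1, E), (p1, B), (p0, C), (p2, F), (p3, C), (p0, G), (p0, F), (p2, G), (p3, B), (p0, E).
P accepts in {p2} and Q accepts in {D}; no reachable pair has both components accepting, so no string drives both machines to acceptance simultaneously and L(P) ∩ L(Q) = ∅.
So no string is accepted by both, and the intersection is empty.

Yes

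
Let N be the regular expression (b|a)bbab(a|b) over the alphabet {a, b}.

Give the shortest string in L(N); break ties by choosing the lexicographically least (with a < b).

abbaba

By inspection of the expression, no string of length less than 6 matches, and abbaba is the lexicographically first match of length 6.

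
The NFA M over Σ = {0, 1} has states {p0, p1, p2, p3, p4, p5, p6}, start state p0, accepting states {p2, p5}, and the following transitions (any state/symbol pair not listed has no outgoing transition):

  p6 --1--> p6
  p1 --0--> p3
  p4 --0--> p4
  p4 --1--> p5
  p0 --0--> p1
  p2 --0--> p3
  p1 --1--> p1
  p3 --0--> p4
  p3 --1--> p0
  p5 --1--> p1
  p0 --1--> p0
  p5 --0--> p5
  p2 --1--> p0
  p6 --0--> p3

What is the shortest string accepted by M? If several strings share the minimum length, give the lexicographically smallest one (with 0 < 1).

0001

A breadth-first search from p0 reaches an accepting state first via the path p0 → p1 → p3 → p4 → p5 on input 0001.
No string of length < 4 is accepted (BFS exhausts all shorter strings without reaching an accepting state), and 0001 is the lexicographically least accepting string of length 4.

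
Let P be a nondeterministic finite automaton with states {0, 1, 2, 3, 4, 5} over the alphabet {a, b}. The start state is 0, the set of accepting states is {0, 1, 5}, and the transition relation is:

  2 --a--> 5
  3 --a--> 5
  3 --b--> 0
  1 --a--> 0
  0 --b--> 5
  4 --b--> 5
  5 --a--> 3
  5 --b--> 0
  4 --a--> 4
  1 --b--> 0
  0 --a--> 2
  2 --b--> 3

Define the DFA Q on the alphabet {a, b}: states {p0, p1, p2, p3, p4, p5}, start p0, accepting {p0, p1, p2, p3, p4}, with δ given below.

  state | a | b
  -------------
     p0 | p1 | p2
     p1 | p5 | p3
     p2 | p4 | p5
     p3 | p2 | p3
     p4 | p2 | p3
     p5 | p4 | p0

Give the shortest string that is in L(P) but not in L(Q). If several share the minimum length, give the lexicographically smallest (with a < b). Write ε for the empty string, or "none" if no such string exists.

The string aa is accepted by P but not by Q.
No shorter string lies in the difference, and aa is the lexicographically first length-2 string in L(P) \ L(Q).

aa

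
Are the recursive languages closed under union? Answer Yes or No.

Yes

Run a decider for L₁ and then a decider for L₂ on the input and accept if either accepts; both sub-runs halt, so this is again a decider.
So the recursive languages are closed under union.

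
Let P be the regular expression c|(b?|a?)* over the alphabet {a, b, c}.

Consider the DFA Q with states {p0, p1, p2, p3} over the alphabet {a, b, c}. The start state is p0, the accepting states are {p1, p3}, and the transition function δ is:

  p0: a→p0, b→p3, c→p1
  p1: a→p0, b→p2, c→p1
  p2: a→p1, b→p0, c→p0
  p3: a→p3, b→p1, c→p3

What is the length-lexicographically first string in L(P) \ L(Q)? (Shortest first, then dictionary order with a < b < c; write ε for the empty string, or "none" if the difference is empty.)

The empty string ε is accepted by P but not by Q.
Since ε is the unique shortest string, it is the required witness.

ε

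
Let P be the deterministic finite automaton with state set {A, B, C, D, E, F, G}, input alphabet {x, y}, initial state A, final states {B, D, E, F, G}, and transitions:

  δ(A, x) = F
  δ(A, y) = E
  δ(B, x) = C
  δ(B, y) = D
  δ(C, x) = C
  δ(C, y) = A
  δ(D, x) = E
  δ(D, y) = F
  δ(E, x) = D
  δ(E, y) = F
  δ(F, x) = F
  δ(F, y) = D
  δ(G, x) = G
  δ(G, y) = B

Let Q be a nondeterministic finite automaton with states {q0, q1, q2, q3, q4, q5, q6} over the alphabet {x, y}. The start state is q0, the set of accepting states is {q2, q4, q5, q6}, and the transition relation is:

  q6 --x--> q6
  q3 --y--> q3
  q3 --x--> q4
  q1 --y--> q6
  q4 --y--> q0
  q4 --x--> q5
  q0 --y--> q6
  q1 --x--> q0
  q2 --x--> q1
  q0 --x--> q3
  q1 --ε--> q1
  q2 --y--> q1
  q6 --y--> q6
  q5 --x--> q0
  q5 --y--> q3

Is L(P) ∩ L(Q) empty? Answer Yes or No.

No

The string y is accepted by both P and Q.
Hence L(P) ∩ L(Q) ≠ ∅.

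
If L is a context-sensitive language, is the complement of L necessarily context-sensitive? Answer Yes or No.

Yes

The context-sensitive languages are exactly NSPACE(n), and by the Immerman–Szelepcsényi theorem nondeterministic space classes (from log n up) are closed under complement.
So the context-sensitive languages are closed under complement.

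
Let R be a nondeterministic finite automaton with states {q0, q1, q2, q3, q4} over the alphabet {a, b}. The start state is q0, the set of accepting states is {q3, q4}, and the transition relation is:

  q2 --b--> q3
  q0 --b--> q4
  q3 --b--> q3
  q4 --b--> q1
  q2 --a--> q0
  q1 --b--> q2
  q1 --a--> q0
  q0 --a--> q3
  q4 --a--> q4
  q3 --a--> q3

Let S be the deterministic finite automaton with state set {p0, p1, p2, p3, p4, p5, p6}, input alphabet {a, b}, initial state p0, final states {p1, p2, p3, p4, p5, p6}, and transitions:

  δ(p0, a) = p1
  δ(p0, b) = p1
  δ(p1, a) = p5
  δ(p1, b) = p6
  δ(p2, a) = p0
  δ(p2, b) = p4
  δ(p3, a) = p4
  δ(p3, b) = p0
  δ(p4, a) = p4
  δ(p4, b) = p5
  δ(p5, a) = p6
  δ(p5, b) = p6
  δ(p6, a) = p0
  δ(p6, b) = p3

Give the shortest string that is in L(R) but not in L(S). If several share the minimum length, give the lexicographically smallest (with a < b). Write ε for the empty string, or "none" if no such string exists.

aba

The string aba is accepted by R but not by S.
No shorter string lies in the difference, and aba is the lexicographically first length-3 string in L(R) \ L(S).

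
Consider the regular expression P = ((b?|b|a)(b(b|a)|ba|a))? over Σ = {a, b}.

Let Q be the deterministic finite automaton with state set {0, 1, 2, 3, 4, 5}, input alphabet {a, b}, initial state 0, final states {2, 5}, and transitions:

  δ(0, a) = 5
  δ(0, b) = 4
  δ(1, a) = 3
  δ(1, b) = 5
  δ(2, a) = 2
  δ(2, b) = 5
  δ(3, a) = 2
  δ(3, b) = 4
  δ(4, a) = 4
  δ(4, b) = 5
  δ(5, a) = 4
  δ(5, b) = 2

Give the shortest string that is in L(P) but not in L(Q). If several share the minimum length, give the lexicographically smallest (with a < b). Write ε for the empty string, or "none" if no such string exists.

The empty string ε is accepted by P but not by Q.
Since ε is the unique shortest string, it is the required witness.

ε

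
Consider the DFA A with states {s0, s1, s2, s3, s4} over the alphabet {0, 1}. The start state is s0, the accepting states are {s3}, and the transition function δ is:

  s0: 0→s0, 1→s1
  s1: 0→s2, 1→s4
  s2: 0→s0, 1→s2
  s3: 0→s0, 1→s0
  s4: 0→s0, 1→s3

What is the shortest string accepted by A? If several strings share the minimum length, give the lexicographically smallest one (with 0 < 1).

A breadth-first search from s0 reaches an accepting state first via the path s0 → s1 → s4 → s3 on input 111.
No string of length < 3 is accepted (BFS exhausts all shorter strings without reaching an accepting state), and 111 is the lexicographically least accepting string of length 3.

111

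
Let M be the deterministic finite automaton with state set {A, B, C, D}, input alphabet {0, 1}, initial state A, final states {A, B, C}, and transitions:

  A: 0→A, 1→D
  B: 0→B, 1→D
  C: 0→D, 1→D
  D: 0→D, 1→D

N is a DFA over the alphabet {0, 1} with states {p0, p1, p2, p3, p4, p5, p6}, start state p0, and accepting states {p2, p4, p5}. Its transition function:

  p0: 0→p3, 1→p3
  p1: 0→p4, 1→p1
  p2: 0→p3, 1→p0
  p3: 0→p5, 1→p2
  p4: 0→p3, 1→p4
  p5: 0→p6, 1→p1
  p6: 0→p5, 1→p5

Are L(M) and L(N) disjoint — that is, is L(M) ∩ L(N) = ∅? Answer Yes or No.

No

The string 00 is accepted by both M and N.
Hence L(M) ∩ L(N) ≠ ∅.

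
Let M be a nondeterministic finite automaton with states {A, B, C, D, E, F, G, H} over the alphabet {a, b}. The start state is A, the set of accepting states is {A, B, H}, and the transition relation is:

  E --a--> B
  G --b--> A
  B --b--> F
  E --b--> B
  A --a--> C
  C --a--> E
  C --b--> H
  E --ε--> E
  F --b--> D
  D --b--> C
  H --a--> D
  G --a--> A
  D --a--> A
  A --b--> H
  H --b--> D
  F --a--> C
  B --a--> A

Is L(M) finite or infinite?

State A is reachable from the start and can reach an accepting state, and it lies on the cycle A → C → E → B → A.
Traversing that cycle any number of times yields accepted strings of unbounded length, so the language is infinite.

infinite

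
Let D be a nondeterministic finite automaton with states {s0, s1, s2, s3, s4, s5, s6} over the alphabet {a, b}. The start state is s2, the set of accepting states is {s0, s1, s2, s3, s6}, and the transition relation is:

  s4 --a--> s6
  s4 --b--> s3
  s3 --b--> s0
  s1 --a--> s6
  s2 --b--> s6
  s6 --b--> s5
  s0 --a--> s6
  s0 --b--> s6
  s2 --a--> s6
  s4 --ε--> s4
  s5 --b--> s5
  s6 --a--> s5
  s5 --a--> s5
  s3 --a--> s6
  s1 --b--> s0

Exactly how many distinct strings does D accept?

3

The useful subgraph on states {s2, s6} is acyclic, so L(D) is finite; the longest accepting path visits 2 useful states, giving maximum string length 1.
Counting accepting paths from s2 by length: 1 of length 0, 2 of length 1. Total 3.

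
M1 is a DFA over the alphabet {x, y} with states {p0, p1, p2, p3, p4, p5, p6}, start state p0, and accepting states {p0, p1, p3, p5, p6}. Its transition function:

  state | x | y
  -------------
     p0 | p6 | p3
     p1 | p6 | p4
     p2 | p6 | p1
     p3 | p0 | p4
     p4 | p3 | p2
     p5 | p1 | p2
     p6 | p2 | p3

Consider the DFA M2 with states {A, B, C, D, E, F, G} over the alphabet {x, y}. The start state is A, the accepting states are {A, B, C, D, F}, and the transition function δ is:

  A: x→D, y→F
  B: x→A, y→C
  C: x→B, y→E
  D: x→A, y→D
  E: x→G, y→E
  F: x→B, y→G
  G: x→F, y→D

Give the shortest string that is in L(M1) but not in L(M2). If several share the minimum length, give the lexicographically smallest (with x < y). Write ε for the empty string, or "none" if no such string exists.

yxyyx

The string yxyyx is accepted by M1 but not by M2.
No shorter string lies in the difference, and yxyyx is the lexicographically first length-5 string in L(M1) \ L(M2).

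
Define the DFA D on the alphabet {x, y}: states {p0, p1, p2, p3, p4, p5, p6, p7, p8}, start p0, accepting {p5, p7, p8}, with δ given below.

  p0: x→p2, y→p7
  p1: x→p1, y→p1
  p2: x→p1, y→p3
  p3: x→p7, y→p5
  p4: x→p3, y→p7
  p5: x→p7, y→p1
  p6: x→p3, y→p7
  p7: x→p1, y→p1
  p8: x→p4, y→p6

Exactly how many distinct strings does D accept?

4

The useful subgraph on states {p0, p2, p3, p5, p7} is acyclic, so L(D) is finite; the longest accepting path visits 5 useful states, giving maximum string length 4.
Counting accepting paths from p0 by length: 1 of length 1, 2 of length 3, 1 of length 4. Total 4.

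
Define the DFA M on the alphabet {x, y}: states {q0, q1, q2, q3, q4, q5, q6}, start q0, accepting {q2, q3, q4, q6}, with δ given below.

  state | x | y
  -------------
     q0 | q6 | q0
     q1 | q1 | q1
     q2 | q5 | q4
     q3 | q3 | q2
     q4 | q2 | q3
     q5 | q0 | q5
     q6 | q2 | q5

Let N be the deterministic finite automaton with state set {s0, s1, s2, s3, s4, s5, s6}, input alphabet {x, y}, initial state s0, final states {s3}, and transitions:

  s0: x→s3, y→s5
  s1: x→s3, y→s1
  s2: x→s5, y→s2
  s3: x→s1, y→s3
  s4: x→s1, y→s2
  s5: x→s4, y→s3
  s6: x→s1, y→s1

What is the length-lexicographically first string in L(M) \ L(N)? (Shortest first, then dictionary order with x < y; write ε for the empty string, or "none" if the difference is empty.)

The string xx is accepted by M but not by N.
No shorter string lies in the difference, and xx is the lexicographically first length-2 string in L(M) \ L(N).

xx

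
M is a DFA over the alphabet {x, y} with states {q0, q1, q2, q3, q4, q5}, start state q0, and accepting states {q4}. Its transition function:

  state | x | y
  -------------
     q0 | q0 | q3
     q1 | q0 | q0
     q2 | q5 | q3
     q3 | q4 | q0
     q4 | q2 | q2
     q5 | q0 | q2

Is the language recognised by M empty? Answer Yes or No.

The string yx is accepted: the run q0 → q3 → q4 ends in the accepting state q4.
Since at least one string is accepted, L(M) is not empty.

No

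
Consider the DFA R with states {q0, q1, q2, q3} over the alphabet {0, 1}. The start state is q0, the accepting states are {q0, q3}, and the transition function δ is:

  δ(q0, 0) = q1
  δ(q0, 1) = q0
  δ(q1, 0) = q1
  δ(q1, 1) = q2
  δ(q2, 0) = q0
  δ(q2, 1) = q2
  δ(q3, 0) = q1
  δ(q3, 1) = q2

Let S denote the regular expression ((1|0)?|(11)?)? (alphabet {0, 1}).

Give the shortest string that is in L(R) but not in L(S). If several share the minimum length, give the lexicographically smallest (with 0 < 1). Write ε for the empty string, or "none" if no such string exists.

010

The string 010 is accepted by R but not by S.
No shorter string lies in the difference, and 010 is the lexicographically first length-3 string in L(R) \ L(S).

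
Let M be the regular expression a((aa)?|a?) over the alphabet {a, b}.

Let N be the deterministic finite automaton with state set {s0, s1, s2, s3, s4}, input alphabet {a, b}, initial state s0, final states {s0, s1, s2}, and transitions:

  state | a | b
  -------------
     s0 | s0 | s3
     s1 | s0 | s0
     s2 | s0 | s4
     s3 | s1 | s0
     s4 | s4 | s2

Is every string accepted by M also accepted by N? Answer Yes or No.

Converting the expression M to a DFA (subset construction, then merging equivalent states) gives the minimal DFA with states {m0, m1, m2, m3, m4}, start state m0, accepting states {m1, m3, m4} and transitions m0: a→m1, b→m2; m1: a→m3, b→m2; m2: a→m2, b→m2; m3: a→m4, b→m2; m4: a→m2, b→m2.
Exploring the product automaton M × N from the start pair (m0, s0), following both machines on each input symbol, reaches 7 state pairs: (m0, s0), (m1, s0), (m2, s3), (m3, s0), (m2, s1), (m2, s0), (m4, s0).
M accepts in {m1, m3, m4} and N accepts in {s0, s1, s2}. The reachable pairs whose M-component is accepting are (m1, s0), (m3, s0), (m4, s0); in each of them the N-component is accepting too, so the product for L(M) \ L(N) (M-component accepting, N-component rejecting) has no reachable accepting pair and the difference is empty.
Hence every string in L(M) is also in L(N).

Yes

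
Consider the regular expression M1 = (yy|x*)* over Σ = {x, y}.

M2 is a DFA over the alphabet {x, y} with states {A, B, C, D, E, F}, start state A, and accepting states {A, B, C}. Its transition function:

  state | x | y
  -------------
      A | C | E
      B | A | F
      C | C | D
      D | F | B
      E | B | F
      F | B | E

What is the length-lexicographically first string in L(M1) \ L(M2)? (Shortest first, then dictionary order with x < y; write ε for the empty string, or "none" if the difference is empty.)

yy

The string yy is accepted by M1 but not by M2.
No shorter string lies in the difference, and yy is the lexicographically first length-2 string in L(M1) \ L(M2).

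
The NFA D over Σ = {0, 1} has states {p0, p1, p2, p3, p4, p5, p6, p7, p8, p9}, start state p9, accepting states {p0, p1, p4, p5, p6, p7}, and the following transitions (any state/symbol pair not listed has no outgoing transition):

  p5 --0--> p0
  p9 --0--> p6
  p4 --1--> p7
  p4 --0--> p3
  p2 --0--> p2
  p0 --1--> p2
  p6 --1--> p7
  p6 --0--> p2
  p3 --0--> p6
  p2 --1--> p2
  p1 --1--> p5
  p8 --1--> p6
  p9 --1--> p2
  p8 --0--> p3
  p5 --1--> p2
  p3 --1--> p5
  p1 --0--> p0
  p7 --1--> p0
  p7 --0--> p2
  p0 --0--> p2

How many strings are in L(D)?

3

The useful subgraph on states {p0, p6, p7, p9} is acyclic, so L(D) is finite; the longest accepting path visits 4 useful states, giving maximum string length 3.
Counting accepting paths from p9 by length: 1 of length 1, 1 of length 2, 1 of length 3. Total 3.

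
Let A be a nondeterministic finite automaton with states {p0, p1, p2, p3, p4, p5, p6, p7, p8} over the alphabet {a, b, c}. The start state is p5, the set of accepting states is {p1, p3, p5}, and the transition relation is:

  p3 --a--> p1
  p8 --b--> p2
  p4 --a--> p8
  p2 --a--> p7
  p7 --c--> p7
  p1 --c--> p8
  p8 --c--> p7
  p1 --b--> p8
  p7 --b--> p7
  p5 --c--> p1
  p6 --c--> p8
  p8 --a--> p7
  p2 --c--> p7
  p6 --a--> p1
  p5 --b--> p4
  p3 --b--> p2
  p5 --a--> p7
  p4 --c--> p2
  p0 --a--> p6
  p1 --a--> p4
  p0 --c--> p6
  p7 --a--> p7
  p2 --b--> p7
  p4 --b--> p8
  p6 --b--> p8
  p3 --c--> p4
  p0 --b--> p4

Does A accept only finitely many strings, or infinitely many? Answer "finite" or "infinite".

The useful states (reachable from p5 and able to reach an accepting state) are {p1, p5}.
Restricted to these states the transition graph has no cycle, so every accepting path has bounded length and L is finite.

finite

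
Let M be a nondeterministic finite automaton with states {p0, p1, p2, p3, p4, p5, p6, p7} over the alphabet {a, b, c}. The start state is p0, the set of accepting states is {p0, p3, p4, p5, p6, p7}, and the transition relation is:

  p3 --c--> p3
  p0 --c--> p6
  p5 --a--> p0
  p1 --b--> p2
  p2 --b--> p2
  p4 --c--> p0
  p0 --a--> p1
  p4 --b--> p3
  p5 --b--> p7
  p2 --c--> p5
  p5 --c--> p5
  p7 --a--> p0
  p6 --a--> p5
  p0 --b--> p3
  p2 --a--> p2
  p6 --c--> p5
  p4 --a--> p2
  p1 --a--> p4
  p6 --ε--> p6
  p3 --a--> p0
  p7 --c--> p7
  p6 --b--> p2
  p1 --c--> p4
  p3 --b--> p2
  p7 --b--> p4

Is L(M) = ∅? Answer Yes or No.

No

The empty string ε is accepted: the run p0 ends in the accepting state p0.
Since at least one string is accepted, L(M) is not empty.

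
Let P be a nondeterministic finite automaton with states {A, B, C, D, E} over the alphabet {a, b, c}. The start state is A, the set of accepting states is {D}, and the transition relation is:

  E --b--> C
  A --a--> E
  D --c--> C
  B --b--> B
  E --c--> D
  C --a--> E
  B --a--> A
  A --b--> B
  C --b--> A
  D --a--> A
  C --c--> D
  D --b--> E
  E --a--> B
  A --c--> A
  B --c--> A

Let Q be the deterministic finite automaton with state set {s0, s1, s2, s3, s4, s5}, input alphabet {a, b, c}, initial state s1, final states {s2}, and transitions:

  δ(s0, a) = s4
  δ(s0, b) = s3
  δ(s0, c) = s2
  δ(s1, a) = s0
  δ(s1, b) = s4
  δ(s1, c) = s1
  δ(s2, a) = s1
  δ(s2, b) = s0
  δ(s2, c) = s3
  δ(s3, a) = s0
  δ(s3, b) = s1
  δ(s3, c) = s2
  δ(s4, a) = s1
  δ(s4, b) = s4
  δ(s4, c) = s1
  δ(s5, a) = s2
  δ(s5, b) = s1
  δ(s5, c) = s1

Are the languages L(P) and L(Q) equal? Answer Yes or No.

Exploring the product automaton P × Q from the start pair (A, s1), following both machines on each input symbol, reaches 5 state pairs: (A, s1), (E, s0), (B, s4), (C, s3), (D, s2).
P accepts in {D} and Q accepts in {s2}. In every reachable pair the two components are either both accepting — (D, s2) — or both non-accepting, so no string is accepted by exactly one of the machines: L(P) \ L(Q) and L(Q) \ L(P) are both empty.
Hence every string is accepted by P iff it is accepted by Q, and the two languages coincide.

Yes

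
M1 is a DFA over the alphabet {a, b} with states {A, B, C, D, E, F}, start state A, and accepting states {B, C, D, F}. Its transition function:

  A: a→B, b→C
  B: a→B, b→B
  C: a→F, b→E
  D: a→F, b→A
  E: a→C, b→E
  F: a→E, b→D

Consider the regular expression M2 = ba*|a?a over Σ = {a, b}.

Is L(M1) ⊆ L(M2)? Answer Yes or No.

The string ab is in L(M1) but not in L(M2).
So L(M1) ⊄ L(M2).

No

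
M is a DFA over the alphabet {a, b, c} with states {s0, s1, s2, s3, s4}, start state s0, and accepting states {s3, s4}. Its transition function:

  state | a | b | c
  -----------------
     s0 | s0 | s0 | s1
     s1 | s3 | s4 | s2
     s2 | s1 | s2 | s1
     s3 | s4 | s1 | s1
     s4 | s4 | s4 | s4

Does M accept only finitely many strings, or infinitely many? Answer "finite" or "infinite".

State s0 is reachable from the start and can reach an accepting state, and it lies on the cycle s0 → s0.
Traversing that cycle any number of times yields accepted strings of unbounded length, so the language is infinite.

infinite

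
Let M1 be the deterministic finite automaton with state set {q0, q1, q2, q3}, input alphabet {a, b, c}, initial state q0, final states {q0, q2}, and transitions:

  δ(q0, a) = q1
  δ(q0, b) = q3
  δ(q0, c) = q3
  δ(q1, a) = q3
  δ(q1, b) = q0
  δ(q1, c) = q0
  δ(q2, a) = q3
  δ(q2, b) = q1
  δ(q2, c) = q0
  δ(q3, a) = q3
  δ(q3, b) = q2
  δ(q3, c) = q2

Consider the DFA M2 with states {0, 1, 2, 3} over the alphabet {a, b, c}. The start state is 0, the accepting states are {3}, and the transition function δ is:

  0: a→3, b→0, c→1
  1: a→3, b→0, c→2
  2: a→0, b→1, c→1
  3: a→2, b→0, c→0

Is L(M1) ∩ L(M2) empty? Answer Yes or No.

Exploring the product automaton M1 × M2 from the start pair (q0, 0), following both machines on each input symbol, reaches 13 state pairs: (q0, 0), (q1, 3), (q3, 0), (q3, 1), (q3, 2), (q3, 3), (q2, 0), (q2, 1), (q2, 2), (q1, 0), (q0, 1), (q0, 2), (q1, 1).
M1 accepts in {q0, q2} and M2 accepts in {3}; no reachable pair has both components accepting, so no string drives both machines to acceptance simultaneously and L(M1) ∩ L(M2) = ∅.
So no string is accepted by both, and the intersection is empty.

Yes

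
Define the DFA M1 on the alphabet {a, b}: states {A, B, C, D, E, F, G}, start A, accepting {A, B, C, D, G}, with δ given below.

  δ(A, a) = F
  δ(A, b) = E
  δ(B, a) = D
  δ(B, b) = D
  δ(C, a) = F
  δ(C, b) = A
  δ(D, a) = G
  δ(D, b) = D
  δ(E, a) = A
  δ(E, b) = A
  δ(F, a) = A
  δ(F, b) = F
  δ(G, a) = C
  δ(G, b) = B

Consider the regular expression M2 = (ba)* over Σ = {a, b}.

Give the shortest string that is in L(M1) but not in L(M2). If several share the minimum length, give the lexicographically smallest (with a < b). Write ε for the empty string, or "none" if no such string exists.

The string aa is accepted by M1 but not by M2.
No shorter string lies in the difference, and aa is the lexicographically first length-2 string in L(M1) \ L(M2).

aa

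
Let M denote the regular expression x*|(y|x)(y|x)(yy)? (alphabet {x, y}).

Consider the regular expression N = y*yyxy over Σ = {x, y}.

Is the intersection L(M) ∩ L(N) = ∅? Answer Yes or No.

Yes

Converting the expression M to a DFA (subset construction, then merging equivalent states) gives the minimal DFA with states {m0, m1, m2, m3, m4, m5, m6, m7, m8}, start state m0, accepting states {m0, m1, m3, m4, m5, m8} and transitions m0: x→m1, y→m2; m1: x→m3, y→m4; m2: x→m4, y→m4; m3: x→m5, y→m6; m4: x→m7, y→m6; m5: x→m5, y→m7; m6: x→m7, y→m8; m7: x→m7, y→m7; m8: x→m7, y→m7.
Converting the expression N to a DFA (subset construction, then merging equivalent states) gives the minimal DFA with states {n0, n1, n2, n3, n4, n5}, start state n0, accepting states {n5} and transitions n0: x→n1, y→n2; n1: x→n1, y→n1; n2: x→n1, y→n3; n3: x→n4, y→n3; n4: x→n1, y→n5; n5: x→n1, y→n1.
Exploring the product automaton M × N from the start pair (m0, n0), following both machines on each input symbol, reaches 15 state pairs: (m0, n0), (m1, n1), (m2, n2), (m3, n1), (m4, n1), (m4, n3), (m5, n1), (m6, n1), (m7, n1), (m7, n4), (m6, n3), (m8, n1), (m7, n5), (m8, n3), (m7, n3).
M accepts in {m0, m1, m3, m4, m5, m8} and N accepts in {n5}; no reachable pair has both components accepting, so no string drives both machines to acceptance simultaneously and L(M) ∩ L(N) = ∅.
So no string is accepted by both, and the intersection is empty.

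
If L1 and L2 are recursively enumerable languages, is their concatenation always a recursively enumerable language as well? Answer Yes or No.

Dovetail over all split points of the input and all step bounds t = 1, 2, …, simulating the recogniser for L₁ on the prefix and the recogniser for L₂ on the suffix for t steps; accept if for some split both accept.
So the recursively enumerable languages are closed under concatenation.

Yes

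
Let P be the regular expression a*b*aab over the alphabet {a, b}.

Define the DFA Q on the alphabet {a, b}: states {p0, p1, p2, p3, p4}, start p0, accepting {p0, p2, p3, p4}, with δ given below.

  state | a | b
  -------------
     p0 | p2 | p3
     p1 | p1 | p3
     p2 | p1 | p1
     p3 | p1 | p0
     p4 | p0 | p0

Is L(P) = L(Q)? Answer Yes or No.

The empty string ε is accepted by Q but rejected by P.
So L(P) ≠ L(Q).

No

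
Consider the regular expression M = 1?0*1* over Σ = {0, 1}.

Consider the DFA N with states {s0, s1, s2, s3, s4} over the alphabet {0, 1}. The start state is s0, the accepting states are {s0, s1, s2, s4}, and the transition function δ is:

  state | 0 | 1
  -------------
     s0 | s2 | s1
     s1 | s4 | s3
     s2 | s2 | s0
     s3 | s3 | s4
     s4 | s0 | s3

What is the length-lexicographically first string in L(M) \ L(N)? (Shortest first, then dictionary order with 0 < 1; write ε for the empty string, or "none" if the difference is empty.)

11

The string 11 is accepted by M but not by N.
No shorter string lies in the difference, and 11 is the lexicographically first length-2 string in L(M) \ L(N).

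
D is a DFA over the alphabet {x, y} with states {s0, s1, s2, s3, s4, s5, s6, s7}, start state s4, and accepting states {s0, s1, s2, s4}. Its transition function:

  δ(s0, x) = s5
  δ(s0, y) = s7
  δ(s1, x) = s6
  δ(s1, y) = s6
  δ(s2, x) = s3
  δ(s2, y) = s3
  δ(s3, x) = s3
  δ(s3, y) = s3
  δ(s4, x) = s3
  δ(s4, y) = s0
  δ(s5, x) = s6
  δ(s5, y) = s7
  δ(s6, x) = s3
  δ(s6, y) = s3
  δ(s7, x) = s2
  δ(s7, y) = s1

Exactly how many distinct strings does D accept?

6

The useful subgraph on states {s0, s1, s2, s4, s5, s7} is acyclic, so L(D) is finite; the longest accepting path visits 5 useful states, giving maximum string length 4.
Counting accepting paths from s4 by length: 1 of length 0, 1 of length 1, 2 of length 3, 2 of length 4. Total 6.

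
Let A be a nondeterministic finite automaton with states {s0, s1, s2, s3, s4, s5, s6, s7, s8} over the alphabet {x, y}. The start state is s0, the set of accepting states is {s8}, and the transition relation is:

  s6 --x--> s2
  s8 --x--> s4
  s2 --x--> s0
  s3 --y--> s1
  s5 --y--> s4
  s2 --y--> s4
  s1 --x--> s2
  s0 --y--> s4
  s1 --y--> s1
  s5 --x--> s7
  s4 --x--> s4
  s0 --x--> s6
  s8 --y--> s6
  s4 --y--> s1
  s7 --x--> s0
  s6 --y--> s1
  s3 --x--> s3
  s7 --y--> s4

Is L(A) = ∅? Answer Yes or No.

The states reachable from the start state are {s0, s1, s2, s4, s6}.
None of the accepting states {s8} is reachable, so no string is accepted and L(A) = ∅.

Yes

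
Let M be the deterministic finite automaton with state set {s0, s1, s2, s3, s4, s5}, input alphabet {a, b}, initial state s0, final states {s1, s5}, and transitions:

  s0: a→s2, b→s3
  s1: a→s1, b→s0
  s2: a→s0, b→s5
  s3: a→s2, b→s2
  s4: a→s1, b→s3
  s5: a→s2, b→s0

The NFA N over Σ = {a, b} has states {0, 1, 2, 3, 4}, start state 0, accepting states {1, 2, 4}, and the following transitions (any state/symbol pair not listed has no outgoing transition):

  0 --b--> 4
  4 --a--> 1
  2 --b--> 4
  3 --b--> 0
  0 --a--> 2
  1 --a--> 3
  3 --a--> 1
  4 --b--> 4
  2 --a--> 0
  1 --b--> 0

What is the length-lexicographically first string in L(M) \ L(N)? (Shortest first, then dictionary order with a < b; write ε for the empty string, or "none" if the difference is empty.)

The string bab is accepted by M but not by N.
No shorter string lies in the difference, and bab is the lexicographically first length-3 string in L(M) \ L(N).

bab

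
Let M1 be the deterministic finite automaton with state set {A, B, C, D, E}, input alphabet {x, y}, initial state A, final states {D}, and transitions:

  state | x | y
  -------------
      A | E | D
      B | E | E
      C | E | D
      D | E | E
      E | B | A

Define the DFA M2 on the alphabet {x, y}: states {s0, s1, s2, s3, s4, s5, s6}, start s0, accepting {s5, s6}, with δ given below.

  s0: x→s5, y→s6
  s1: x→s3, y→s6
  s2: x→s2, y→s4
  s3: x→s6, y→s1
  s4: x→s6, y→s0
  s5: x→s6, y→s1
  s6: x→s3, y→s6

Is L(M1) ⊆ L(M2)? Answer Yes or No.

Exploring the product automaton M1 × M2 from the start pair (A, s0), following both machines on each input symbol, reaches 10 state pairs: (A, s0), (E, s5), (D, s6), (B, s6), (A, s1), (E, s3), (E, s6), (B, s3), (A, s6), (E, s1).
M1 accepts in {D} and M2 accepts in {s5, s6}. The reachable pairs whose M1-component is accepting are (D, s6); in each of them the M2-component is accepting too, so the product for L(M1) \ L(M2) (M1-component accepting, M2-component rejecting) has no reachable accepting pair and the difference is empty.
Hence every string in L(M1) is also in L(M2).

Yes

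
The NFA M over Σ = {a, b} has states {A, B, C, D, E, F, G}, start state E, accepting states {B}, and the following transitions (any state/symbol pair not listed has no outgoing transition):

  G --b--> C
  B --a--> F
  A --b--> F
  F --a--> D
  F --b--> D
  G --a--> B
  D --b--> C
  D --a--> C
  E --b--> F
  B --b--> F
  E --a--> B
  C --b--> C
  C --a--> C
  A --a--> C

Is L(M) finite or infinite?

finite

The useful states (reachable from E and able to reach an accepting state) are {B, E}.
Restricted to these states the transition graph has no cycle, so every accepting path has bounded length and L is finite.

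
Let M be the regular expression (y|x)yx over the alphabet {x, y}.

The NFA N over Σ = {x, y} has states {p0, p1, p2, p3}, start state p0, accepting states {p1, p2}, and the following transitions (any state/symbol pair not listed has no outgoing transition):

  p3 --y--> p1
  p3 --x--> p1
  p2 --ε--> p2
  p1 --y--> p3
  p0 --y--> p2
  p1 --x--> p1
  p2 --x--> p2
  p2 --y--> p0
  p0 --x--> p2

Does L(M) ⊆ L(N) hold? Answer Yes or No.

Converting the expression M to a DFA (subset construction, then merging equivalent states) gives the minimal DFA with states {m0, m1, m2, m3, m4}, start state m0, accepting states {m4} and transitions m0: x→m1, y→m1; m1: x→m2, y→m3; m2: x→m2, y→m2; m3: x→m4, y→m2; m4: x→m2, y→m2.
Exploring the product automaton M × N from the start pair (m0, p0), following both machines on each input symbol, reaches 6 state pairs: (m0, p0), (m1, p2), (m2, p2), (m3, p0), (m2, p0), (m4, p2).
M accepts in {m4} and N accepts in {p1, p2}. The reachable pairs whose M-component is accepting are (m4, p2); in each of them the N-component is accepting too, so the product for L(M) \ L(N) (M-component accepting, N-component rejecting) has no reachable accepting pair and the difference is empty.
Hence every string in L(M) is also in L(N).

Yes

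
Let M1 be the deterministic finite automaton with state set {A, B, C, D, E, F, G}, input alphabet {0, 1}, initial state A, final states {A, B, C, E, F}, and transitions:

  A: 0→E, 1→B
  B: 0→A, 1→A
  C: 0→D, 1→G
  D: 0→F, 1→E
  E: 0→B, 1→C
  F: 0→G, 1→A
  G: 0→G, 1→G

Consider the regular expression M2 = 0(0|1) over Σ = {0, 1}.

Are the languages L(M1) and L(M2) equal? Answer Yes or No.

No

The empty string ε is accepted by M1 but rejected by M2.
So L(M1) ≠ L(M2).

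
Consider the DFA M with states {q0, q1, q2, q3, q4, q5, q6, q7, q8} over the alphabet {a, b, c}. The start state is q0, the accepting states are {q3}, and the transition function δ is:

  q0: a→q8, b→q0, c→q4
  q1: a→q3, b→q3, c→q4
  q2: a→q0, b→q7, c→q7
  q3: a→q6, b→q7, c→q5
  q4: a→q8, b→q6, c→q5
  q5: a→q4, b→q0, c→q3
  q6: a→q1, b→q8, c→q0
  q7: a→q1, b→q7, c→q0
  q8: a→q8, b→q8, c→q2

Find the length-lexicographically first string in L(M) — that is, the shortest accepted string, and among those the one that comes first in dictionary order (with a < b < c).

ccc

A breadth-first search from q0 reaches an accepting state first via the path q0 → q4 → q5 → q3 on input ccc.
No string of length < 3 is accepted (BFS exhausts all shorter strings without reaching an accepting state), and ccc is the lexicographically least accepting string of length 3.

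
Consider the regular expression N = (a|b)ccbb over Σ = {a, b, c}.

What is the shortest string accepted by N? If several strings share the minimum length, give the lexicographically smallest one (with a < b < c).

By inspection of the expression, no string of length less than 5 matches, and accbb is the lexicographically first match of length 5.

accbb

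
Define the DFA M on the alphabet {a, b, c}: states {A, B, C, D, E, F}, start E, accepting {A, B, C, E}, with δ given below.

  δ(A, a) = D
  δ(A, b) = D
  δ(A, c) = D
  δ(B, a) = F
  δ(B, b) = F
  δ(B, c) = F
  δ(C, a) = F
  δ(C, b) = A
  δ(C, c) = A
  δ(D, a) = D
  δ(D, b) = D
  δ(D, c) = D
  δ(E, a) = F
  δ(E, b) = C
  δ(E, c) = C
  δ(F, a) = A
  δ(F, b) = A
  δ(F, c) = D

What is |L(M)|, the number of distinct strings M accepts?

13

The useful subgraph on states {A, C, E, F} is acyclic, so L(M) is finite; the longest accepting path visits 4 useful states, giving maximum string length 3.
Counting accepting paths from E by length: 1 of length 0, 2 of length 1, 6 of length 2, 4 of length 3. Total 13.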